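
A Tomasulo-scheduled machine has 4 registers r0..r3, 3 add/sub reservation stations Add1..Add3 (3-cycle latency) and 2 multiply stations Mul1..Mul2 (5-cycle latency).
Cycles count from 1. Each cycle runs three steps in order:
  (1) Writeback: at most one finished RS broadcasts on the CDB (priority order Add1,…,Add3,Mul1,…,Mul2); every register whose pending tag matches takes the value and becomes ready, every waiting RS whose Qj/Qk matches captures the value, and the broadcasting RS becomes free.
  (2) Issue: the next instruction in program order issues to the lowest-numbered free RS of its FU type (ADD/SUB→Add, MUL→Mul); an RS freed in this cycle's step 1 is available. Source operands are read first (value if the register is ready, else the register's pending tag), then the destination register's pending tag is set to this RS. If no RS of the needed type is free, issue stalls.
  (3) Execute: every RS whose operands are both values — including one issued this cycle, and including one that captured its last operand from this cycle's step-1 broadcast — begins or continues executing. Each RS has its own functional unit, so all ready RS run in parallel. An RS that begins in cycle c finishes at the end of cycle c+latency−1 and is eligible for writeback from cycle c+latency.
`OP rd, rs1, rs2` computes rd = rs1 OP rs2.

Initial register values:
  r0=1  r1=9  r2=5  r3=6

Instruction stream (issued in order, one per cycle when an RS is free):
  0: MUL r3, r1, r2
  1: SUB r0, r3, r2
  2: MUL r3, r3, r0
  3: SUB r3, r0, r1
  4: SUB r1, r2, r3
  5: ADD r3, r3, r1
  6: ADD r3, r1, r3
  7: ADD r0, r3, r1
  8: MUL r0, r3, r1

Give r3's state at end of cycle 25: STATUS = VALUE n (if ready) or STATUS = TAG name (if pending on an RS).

cycle 1: issue MUL r3<-Mul1 // r0:1,r1:9,r2:5,r3:Mul1
cycle 2: issue SUB r0<-Add1 // r0:Add1,r1:9,r2:5,r3:Mul1
cycle 3: issue MUL r3<-Mul2 // r0:Add1,r1:9,r2:5,r3:Mul2
cycle 4: issue SUB r3<-Add2 // r0:Add1,r1:9,r2:5,r3:Add2
cycle 5: issue SUB r1<-Add3 // r0:Add1,r1:Add3,r2:5,r3:Add2
cycle 6: CDB Mul1=45; stall // r0:Add1,r1:Add3,r2:5,r3:Add2
cycle 7: stall // r0:Add1,r1:Add3,r2:5,r3:Add2
cycle 8: stall // r0:Add1,r1:Add3,r2:5,r3:Add2
cycle 9: CDB Add1=40; issue ADD r3<-Add1 // r0:40,r1:Add3,r2:5,r3:Add1
cycle 10: stall // r0:40,r1:Add3,r2:5,r3:Add1
cycle 11: stall // r0:40,r1:Add3,r2:5,r3:Add1
cycle 12: CDB Add2=31; issue ADD r3<-Add2 // r0:40,r1:Add3,r2:5,r3:Add2
cycle 13: stall // r0:40,r1:Add3,r2:5,r3:Add2
cycle 14: CDB Mul2=1800; stall // r0:40,r1:Add3,r2:5,r3:Add2
cycle 15: CDB Add3=-26; issue ADD r0<-Add3 // r0:Add3,r1:-26,r2:5,r3:Add2
cycle 16: issue MUL r0<-Mul1 // r0:Mul1,r1:-26,r2:5,r3:Add2
cycle 17: - // r0:Mul1,r1:-26,r2:5,r3:Add2
cycle 18: CDB Add1=5 // r0:Mul1,r1:-26,r2:5,r3:Add2
cycle 19: - // r0:Mul1,r1:-26,r2:5,r3:Add2
cycle 20: - // r0:Mul1,r1:-26,r2:5,r3:Add2
cycle 21: CDB Add2=-21 // r0:Mul1,r1:-26,r2:5,r3:-21
cycle 22: - // r0:Mul1,r1:-26,r2:5,r3:-21
cycle 23: - // r0:Mul1,r1:-26,r2:5,r3:-21
cycle 24: CDB Add3=-47 // r0:Mul1,r1:-26,r2:5,r3:-21
cycle 25: - // r0:Mul1,r1:-26,r2:5,r3:-21

STATUS = VALUE -21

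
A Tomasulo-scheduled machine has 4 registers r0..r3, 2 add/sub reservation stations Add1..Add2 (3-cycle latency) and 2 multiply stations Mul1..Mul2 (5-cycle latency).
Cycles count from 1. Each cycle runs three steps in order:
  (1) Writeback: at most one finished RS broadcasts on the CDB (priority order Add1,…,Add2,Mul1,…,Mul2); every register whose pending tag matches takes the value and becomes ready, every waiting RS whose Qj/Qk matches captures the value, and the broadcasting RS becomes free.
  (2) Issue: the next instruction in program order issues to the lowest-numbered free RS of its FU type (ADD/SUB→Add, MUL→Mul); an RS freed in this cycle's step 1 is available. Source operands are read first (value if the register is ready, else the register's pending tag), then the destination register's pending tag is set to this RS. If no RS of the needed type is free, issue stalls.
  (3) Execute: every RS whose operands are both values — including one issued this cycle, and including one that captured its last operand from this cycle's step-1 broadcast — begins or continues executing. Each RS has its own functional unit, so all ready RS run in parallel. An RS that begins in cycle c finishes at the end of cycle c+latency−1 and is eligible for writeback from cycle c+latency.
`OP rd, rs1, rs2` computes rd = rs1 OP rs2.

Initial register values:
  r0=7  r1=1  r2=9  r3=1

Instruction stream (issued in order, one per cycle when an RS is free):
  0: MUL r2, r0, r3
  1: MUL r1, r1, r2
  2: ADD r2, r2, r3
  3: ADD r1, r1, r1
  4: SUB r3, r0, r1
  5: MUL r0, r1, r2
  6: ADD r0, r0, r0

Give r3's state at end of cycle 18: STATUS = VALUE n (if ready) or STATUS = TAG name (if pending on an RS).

cycle 1: issue MUL r2<-Mul1 // r0:7,r1:1,r2:Mul1,r3:1
cycle 2: issue MUL r1<-Mul2 // r0:7,r1:Mul2,r2:Mul1,r3:1
cycle 3: issue ADD r2<-Add1 // r0:7,r1:Mul2,r2:Add1,r3:1
cycle 4: issue ADD r1<-Add2 // r0:7,r1:Add2,r2:Add1,r3:1
cycle 5: stall // r0:7,r1:Add2,r2:Add1,r3:1
cycle 6: CDB Mul1=7; stall // r0:7,r1:Add2,r2:Add1,r3:1
cycle 7: stall // r0:7,r1:Add2,r2:Add1,r3:1
cycle 8: stall // r0:7,r1:Add2,r2:Add1,r3:1
cycle 9: CDB Add1=8; issue SUB r3<-Add1 // r0:7,r1:Add2,r2:8,r3:Add1
cycle 10: issue MUL r0<-Mul1 // r0:Mul1,r1:Add2,r2:8,r3:Add1
cycle 11: CDB Mul2=7; stall // r0:Mul1,r1:Add2,r2:8,r3:Add1
cycle 12: stall // r0:Mul1,r1:Add2,r2:8,r3:Add1
cycle 13: stall // r0:Mul1,r1:Add2,r2:8,r3:Add1
cycle 14: CDB Add2=14; issue ADD r0<-Add2 // r0:Add2,r1:14,r2:8,r3:Add1
cycle 15: - // r0:Add2,r1:14,r2:8,r3:Add1
cycle 16: - // r0:Add2,r1:14,r2:8,r3:Add1
cycle 17: CDB Add1=-7 // r0:Add2,r1:14,r2:8,r3:-7
cycle 18: - // r0:Add2,r1:14,r2:8,r3:-7

STATUS = VALUE -7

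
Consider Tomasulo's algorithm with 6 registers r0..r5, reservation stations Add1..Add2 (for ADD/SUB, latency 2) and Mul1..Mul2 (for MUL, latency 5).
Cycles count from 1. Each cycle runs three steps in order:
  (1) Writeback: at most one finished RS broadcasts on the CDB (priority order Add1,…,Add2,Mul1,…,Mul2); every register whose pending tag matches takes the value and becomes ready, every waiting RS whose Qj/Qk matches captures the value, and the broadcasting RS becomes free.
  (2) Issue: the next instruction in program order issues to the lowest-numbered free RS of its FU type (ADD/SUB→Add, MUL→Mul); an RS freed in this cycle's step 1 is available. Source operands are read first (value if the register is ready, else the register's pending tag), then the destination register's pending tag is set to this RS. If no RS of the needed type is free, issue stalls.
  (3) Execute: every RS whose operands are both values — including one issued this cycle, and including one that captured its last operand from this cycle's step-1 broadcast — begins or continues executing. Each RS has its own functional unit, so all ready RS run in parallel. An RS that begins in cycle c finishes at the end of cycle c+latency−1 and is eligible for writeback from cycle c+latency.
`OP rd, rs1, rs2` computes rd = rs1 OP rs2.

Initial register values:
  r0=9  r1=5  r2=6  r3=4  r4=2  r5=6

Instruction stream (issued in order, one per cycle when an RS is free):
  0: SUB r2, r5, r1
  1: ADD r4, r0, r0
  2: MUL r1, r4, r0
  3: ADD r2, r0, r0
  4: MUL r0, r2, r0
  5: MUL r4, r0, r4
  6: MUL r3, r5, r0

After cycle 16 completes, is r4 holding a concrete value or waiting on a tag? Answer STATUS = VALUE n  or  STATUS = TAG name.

STATUS = VALUE 2916

  c1: issue SUB r2<-Add1  regs: r0:9,r1:5,r2:Add1,r3:4,r4:2,r5:6
  c2: issue ADD r4<-Add2  regs: r0:9,r1:5,r2:Add1,r3:4,r4:Add2,r5:6
  c3: CDB Add1=1; issue MUL r1<-Mul1  regs: r0:9,r1:Mul1,r2:1,r3:4,r4:Add2,r5:6
  c4: CDB Add2=18; issue ADD r2<-Add1  regs: r0:9,r1:Mul1,r2:Add1,r3:4,r4:18,r5:6
  c5: issue MUL r0<-Mul2  regs: r0:Mul2,r1:Mul1,r2:Add1,r3:4,r4:18,r5:6
  c6: CDB Add1=18; stall  regs: r0:Mul2,r1:Mul1,r2:18,r3:4,r4:18,r5:6
  c7: stall  regs: r0:Mul2,r1:Mul1,r2:18,r3:4,r4:18,r5:6
  c8: stall  regs: r0:Mul2,r1:Mul1,r2:18,r3:4,r4:18,r5:6
  c9: CDB Mul1=162; issue MUL r4<-Mul1  regs: r0:Mul2,r1:162,r2:18,r3:4,r4:Mul1,r5:6
  c10: stall  regs: r0:Mul2,r1:162,r2:18,r3:4,r4:Mul1,r5:6
  c11: CDB Mul2=162; issue MUL r3<-Mul2  regs: r0:162,r1:162,r2:18,r3:Mul2,r4:Mul1,r5:6
  c12: -  regs: r0:162,r1:162,r2:18,r3:Mul2,r4:Mul1,r5:6
  c13: -  regs: r0:162,r1:162,r2:18,r3:Mul2,r4:Mul1,r5:6
  c14: -  regs: r0:162,r1:162,r2:18,r3:Mul2,r4:Mul1,r5:6
  c15: -  regs: r0:162,r1:162,r2:18,r3:Mul2,r4:Mul1,r5:6
  c16: CDB Mul1=2916  regs: r0:162,r1:162,r2:18,r3:Mul2,r4:2916,r5:6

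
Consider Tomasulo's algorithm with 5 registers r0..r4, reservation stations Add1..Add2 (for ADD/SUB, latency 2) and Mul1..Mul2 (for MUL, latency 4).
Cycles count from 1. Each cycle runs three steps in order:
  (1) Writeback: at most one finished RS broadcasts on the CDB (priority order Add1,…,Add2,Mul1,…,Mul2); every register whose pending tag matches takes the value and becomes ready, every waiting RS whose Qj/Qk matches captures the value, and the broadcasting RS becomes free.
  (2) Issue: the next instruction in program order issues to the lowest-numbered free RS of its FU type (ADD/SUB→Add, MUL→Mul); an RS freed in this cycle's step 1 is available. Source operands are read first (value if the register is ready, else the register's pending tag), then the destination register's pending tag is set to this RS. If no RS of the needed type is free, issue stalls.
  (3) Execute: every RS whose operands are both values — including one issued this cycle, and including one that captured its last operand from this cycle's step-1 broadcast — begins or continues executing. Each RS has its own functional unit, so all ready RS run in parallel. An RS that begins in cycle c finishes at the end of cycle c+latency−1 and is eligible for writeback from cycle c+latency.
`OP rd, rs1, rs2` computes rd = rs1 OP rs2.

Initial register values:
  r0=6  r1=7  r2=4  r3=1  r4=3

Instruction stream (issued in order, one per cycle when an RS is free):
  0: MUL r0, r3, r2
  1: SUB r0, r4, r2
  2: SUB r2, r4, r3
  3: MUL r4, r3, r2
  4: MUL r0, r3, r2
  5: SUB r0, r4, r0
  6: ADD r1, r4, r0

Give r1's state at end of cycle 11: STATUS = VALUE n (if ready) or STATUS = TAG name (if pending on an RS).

c1: issue MUL r0<-Mul1 | r0:Mul1,r1:7,r2:4,r3:1,r4:3
c2: issue SUB r0<-Add1 | r0:Add1,r1:7,r2:4,r3:1,r4:3
c3: issue SUB r2<-Add2 | r0:Add1,r1:7,r2:Add2,r3:1,r4:3
c4: CDB Add1=-1; issue MUL r4<-Mul2 | r0:-1,r1:7,r2:Add2,r3:1,r4:Mul2
c5: CDB Add2=2; stall | r0:-1,r1:7,r2:2,r3:1,r4:Mul2
c6: CDB Mul1=4; issue MUL r0<-Mul1 | r0:Mul1,r1:7,r2:2,r3:1,r4:Mul2
c7: issue SUB r0<-Add1 | r0:Add1,r1:7,r2:2,r3:1,r4:Mul2
c8: issue ADD r1<-Add2 | r0:Add1,r1:Add2,r2:2,r3:1,r4:Mul2
c9: CDB Mul2=2 | r0:Add1,r1:Add2,r2:2,r3:1,r4:2
c10: CDB Mul1=2 | r0:Add1,r1:Add2,r2:2,r3:1,r4:2
c11: - | r0:Add1,r1:Add2,r2:2,r3:1,r4:2

STATUS = TAG Add2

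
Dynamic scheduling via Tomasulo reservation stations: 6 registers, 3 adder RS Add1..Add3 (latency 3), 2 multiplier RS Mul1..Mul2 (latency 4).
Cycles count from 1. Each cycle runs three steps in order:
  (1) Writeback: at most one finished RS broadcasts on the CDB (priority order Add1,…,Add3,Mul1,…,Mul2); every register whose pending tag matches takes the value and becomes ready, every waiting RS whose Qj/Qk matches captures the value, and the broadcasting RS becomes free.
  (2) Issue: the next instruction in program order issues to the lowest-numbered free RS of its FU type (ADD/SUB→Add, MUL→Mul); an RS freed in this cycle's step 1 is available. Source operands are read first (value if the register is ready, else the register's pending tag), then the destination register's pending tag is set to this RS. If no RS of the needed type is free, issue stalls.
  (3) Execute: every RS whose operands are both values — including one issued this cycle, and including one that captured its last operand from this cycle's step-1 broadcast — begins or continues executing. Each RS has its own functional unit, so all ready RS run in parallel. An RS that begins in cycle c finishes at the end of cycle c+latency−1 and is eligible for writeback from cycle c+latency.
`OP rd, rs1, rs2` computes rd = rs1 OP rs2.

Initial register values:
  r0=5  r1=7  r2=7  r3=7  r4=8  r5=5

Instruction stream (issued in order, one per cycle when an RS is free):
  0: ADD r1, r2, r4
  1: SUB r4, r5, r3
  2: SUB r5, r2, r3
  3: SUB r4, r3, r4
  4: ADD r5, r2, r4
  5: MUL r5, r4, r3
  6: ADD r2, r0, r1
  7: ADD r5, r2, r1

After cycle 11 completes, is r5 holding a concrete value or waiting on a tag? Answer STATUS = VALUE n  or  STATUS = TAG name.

c1: issue ADD r1<-Add1 | r0:5,r1:Add1,r2:7,r3:7,r4:8,r5:5
c2: issue SUB r4<-Add2 | r0:5,r1:Add1,r2:7,r3:7,r4:Add2,r5:5
c3: issue SUB r5<-Add3 | r0:5,r1:Add1,r2:7,r3:7,r4:Add2,r5:Add3
c4: CDB Add1=15; issue SUB r4<-Add1 | r0:5,r1:15,r2:7,r3:7,r4:Add1,r5:Add3
c5: CDB Add2=-2; issue ADD r5<-Add2 | r0:5,r1:15,r2:7,r3:7,r4:Add1,r5:Add2
c6: CDB Add3=0; issue MUL r5<-Mul1 | r0:5,r1:15,r2:7,r3:7,r4:Add1,r5:Mul1
c7: issue ADD r2<-Add3 | r0:5,r1:15,r2:Add3,r3:7,r4:Add1,r5:Mul1
c8: CDB Add1=9; issue ADD r5<-Add1 | r0:5,r1:15,r2:Add3,r3:7,r4:9,r5:Add1
c9: - | r0:5,r1:15,r2:Add3,r3:7,r4:9,r5:Add1
c10: CDB Add3=20 | r0:5,r1:15,r2:20,r3:7,r4:9,r5:Add1
c11: CDB Add2=16 | r0:5,r1:15,r2:20,r3:7,r4:9,r5:Add1

STATUS = TAG Add1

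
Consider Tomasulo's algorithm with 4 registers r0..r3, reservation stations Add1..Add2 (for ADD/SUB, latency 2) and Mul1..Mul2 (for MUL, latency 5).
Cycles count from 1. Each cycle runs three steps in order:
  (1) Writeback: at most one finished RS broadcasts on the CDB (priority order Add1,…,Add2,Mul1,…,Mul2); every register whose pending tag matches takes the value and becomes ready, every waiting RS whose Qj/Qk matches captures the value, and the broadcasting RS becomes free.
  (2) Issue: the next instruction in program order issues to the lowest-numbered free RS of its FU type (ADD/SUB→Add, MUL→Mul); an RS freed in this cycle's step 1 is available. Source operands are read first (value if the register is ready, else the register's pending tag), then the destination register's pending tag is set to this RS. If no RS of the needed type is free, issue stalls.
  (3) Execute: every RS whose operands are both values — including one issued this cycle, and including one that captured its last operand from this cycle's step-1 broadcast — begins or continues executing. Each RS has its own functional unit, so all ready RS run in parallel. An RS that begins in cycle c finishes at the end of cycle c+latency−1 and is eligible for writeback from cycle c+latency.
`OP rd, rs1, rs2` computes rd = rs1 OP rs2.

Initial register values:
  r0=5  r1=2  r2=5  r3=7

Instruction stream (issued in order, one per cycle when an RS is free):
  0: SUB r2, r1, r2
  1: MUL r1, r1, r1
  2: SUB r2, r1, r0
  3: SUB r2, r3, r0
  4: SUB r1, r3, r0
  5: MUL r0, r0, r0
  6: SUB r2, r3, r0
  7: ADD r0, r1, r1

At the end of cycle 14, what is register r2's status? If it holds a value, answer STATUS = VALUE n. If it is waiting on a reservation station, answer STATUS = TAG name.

STATUS = VALUE -18

  c1: issue SUB r2<-Add1  regs: r0:5,r1:2,r2:Add1,r3:7
  c2: issue MUL r1<-Mul1  regs: r0:5,r1:Mul1,r2:Add1,r3:7
  c3: CDB Add1=-3; issue SUB r2<-Add1  regs: r0:5,r1:Mul1,r2:Add1,r3:7
  c4: issue SUB r2<-Add2  regs: r0:5,r1:Mul1,r2:Add2,r3:7
  c5: stall  regs: r0:5,r1:Mul1,r2:Add2,r3:7
  c6: CDB Add2=2; issue SUB r1<-Add2  regs: r0:5,r1:Add2,r2:2,r3:7
  c7: CDB Mul1=4; issue MUL r0<-Mul1  regs: r0:Mul1,r1:Add2,r2:2,r3:7
  c8: CDB Add2=2; issue SUB r2<-Add2  regs: r0:Mul1,r1:2,r2:Add2,r3:7
  c9: CDB Add1=-1; issue ADD r0<-Add1  regs: r0:Add1,r1:2,r2:Add2,r3:7
  c10: -  regs: r0:Add1,r1:2,r2:Add2,r3:7
  c11: CDB Add1=4  regs: r0:4,r1:2,r2:Add2,r3:7
  c12: CDB Mul1=25  regs: r0:4,r1:2,r2:Add2,r3:7
  c13: -  regs: r0:4,r1:2,r2:Add2,r3:7
  c14: CDB Add2=-18  regs: r0:4,r1:2,r2:-18,r3:7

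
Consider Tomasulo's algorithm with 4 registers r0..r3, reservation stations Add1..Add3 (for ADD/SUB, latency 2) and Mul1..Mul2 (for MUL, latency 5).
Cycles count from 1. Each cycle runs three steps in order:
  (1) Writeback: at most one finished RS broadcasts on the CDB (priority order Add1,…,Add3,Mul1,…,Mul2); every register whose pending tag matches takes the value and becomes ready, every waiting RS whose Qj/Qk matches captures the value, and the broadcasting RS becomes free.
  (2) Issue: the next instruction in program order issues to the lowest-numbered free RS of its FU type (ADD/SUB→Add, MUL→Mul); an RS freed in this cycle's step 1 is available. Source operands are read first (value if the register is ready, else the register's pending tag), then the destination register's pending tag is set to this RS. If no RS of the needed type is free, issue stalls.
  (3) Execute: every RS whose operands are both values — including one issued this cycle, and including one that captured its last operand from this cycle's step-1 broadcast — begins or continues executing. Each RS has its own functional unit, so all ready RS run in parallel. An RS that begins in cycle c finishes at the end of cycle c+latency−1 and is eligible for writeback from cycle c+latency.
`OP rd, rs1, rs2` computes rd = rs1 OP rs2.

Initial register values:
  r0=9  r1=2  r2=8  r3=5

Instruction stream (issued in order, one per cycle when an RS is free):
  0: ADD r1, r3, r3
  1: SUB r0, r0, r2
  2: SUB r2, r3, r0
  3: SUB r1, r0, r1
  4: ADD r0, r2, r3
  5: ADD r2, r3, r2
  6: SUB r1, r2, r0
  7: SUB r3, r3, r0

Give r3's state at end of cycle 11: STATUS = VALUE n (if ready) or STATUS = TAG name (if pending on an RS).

STATUS = VALUE -4

c1: issue ADD r1<-Add1 | r0:9,r1:Add1,r2:8,r3:5
c2: issue SUB r0<-Add2 | r0:Add2,r1:Add1,r2:8,r3:5
c3: CDB Add1=10; issue SUB r2<-Add1 | r0:Add2,r1:10,r2:Add1,r3:5
c4: CDB Add2=1; issue SUB r1<-Add2 | r0:1,r1:Add2,r2:Add1,r3:5
c5: issue ADD r0<-Add3 | r0:Add3,r1:Add2,r2:Add1,r3:5
c6: CDB Add1=4; issue ADD r2<-Add1 | r0:Add3,r1:Add2,r2:Add1,r3:5
c7: CDB Add2=-9; issue SUB r1<-Add2 | r0:Add3,r1:Add2,r2:Add1,r3:5
c8: CDB Add1=9; issue SUB r3<-Add1 | r0:Add3,r1:Add2,r2:9,r3:Add1
c9: CDB Add3=9 | r0:9,r1:Add2,r2:9,r3:Add1
c10: - | r0:9,r1:Add2,r2:9,r3:Add1
c11: CDB Add1=-4 | r0:9,r1:Add2,r2:9,r3:-4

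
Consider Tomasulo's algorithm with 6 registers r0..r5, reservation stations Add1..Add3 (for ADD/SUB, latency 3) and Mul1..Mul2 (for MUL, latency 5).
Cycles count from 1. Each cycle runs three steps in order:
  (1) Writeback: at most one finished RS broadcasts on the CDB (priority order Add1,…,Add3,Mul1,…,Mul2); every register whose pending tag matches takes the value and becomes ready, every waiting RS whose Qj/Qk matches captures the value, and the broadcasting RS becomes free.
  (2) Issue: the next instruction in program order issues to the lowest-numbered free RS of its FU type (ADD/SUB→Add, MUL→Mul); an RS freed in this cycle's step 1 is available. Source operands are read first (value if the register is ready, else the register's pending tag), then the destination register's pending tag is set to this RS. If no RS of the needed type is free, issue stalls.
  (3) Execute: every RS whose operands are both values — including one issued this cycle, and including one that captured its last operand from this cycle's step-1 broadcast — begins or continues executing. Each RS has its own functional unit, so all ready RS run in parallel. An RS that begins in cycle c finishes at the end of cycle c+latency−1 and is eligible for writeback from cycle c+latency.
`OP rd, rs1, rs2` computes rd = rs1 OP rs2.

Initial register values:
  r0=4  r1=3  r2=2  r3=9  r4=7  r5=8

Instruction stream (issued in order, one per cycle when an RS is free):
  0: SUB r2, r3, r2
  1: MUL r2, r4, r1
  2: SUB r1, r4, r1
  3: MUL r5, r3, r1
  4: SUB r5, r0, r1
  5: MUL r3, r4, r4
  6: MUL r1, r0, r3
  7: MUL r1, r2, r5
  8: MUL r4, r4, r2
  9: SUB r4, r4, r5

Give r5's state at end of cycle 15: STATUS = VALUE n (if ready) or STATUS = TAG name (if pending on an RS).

cycle 1: issue SUB r2<-Add1 // r0:4,r1:3,r2:Add1,r3:9,r4:7,r5:8
cycle 2: issue MUL r2<-Mul1 // r0:4,r1:3,r2:Mul1,r3:9,r4:7,r5:8
cycle 3: issue SUB r1<-Add2 // r0:4,r1:Add2,r2:Mul1,r3:9,r4:7,r5:8
cycle 4: CDB Add1=7; issue MUL r5<-Mul2 // r0:4,r1:Add2,r2:Mul1,r3:9,r4:7,r5:Mul2
cycle 5: issue SUB r5<-Add1 // r0:4,r1:Add2,r2:Mul1,r3:9,r4:7,r5:Add1
cycle 6: CDB Add2=4; stall // r0:4,r1:4,r2:Mul1,r3:9,r4:7,r5:Add1
cycle 7: CDB Mul1=21; issue MUL r3<-Mul1 // r0:4,r1:4,r2:21,r3:Mul1,r4:7,r5:Add1
cycle 8: stall // r0:4,r1:4,r2:21,r3:Mul1,r4:7,r5:Add1
cycle 9: CDB Add1=0; stall // r0:4,r1:4,r2:21,r3:Mul1,r4:7,r5:0
cycle 10: stall // r0:4,r1:4,r2:21,r3:Mul1,r4:7,r5:0
cycle 11: CDB Mul2=36; issue MUL r1<-Mul2 // r0:4,r1:Mul2,r2:21,r3:Mul1,r4:7,r5:0
cycle 12: CDB Mul1=49; issue MUL r1<-Mul1 // r0:4,r1:Mul1,r2:21,r3:49,r4:7,r5:0
cycle 13: stall // r0:4,r1:Mul1,r2:21,r3:49,r4:7,r5:0
cycle 14: stall // r0:4,r1:Mul1,r2:21,r3:49,r4:7,r5:0
cycle 15: stall // r0:4,r1:Mul1,r2:21,r3:49,r4:7,r5:0

STATUS = VALUE 0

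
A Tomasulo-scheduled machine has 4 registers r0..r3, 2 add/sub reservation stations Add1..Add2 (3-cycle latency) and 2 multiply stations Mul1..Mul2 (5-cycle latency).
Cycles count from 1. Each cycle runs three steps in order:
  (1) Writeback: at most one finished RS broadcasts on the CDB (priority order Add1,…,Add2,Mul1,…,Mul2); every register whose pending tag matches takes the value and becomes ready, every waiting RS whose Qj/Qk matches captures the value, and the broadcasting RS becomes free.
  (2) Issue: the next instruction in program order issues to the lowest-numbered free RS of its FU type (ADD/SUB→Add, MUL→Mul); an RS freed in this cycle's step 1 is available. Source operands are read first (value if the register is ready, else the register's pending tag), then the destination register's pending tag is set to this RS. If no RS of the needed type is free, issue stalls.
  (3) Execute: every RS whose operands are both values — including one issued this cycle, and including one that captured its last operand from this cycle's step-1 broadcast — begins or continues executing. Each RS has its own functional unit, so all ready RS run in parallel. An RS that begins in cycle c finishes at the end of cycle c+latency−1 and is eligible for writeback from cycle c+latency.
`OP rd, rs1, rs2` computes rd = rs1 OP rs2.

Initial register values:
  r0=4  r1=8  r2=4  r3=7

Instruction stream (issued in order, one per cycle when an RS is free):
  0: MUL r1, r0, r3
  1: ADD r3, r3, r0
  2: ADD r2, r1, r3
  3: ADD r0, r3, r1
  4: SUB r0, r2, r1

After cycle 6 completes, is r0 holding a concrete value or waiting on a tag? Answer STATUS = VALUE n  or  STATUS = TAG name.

c1: issue MUL r1<-Mul1 | r0:4,r1:Mul1,r2:4,r3:7
c2: issue ADD r3<-Add1 | r0:4,r1:Mul1,r2:4,r3:Add1
c3: issue ADD r2<-Add2 | r0:4,r1:Mul1,r2:Add2,r3:Add1
c4: stall | r0:4,r1:Mul1,r2:Add2,r3:Add1
c5: CDB Add1=11; issue ADD r0<-Add1 | r0:Add1,r1:Mul1,r2:Add2,r3:11
c6: CDB Mul1=28; stall | r0:Add1,r1:28,r2:Add2,r3:11

STATUS = TAG Add1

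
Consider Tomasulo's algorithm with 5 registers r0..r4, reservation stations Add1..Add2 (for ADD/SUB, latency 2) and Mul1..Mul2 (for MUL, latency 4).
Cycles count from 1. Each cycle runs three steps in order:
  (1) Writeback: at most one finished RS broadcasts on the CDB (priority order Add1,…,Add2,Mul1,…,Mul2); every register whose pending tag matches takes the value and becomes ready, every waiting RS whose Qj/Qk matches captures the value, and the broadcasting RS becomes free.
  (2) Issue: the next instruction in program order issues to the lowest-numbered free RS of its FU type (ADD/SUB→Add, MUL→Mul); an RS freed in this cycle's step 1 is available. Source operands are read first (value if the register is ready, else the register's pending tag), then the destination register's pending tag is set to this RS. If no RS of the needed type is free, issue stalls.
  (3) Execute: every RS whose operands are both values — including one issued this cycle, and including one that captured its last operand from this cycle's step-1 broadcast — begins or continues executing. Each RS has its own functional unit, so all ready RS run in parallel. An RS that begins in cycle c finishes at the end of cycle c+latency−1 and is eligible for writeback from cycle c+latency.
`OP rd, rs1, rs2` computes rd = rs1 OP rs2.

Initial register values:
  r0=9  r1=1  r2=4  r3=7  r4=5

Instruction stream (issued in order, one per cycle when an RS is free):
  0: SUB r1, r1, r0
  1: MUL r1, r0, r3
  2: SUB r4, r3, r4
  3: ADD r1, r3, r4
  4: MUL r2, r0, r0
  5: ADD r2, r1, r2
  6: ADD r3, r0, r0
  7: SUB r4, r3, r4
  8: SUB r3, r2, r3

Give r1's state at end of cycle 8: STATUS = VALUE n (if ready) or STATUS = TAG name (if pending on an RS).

STATUS = VALUE 9

cycle 1: issue SUB r1<-Add1 // r0:9,r1:Add1,r2:4,r3:7,r4:5
cycle 2: issue MUL r1<-Mul1 // r0:9,r1:Mul1,r2:4,r3:7,r4:5
cycle 3: CDB Add1=-8; issue SUB r4<-Add1 // r0:9,r1:Mul1,r2:4,r3:7,r4:Add1
cycle 4: issue ADD r1<-Add2 // r0:9,r1:Add2,r2:4,r3:7,r4:Add1
cycle 5: CDB Add1=2; issue MUL r2<-Mul2 // r0:9,r1:Add2,r2:Mul2,r3:7,r4:2
cycle 6: CDB Mul1=63; issue ADD r2<-Add1 // r0:9,r1:Add2,r2:Add1,r3:7,r4:2
cycle 7: CDB Add2=9; issue ADD r3<-Add2 // r0:9,r1:9,r2:Add1,r3:Add2,r4:2
cycle 8: stall // r0:9,r1:9,r2:Add1,r3:Add2,r4:2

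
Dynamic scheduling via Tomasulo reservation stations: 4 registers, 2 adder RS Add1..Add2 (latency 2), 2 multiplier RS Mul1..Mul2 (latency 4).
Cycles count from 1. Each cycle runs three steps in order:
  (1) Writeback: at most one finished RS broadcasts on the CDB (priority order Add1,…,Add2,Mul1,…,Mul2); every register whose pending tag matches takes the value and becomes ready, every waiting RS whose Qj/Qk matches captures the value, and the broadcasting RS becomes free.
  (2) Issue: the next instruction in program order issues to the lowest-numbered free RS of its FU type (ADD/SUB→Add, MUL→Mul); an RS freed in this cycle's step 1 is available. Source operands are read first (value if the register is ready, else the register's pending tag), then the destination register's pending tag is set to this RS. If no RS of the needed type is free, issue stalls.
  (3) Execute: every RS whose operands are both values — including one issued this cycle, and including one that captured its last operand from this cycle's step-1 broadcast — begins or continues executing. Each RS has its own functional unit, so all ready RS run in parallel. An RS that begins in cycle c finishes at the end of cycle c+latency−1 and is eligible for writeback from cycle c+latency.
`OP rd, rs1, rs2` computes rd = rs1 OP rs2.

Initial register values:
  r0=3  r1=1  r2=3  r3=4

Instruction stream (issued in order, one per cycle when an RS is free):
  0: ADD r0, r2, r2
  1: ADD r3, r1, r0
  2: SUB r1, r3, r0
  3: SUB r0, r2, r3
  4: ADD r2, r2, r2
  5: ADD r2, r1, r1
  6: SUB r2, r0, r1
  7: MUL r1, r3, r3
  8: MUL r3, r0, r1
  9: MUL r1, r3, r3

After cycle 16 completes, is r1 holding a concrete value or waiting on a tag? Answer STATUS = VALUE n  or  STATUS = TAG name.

  c1: issue ADD r0<-Add1  regs: r0:Add1,r1:1,r2:3,r3:4
  c2: issue ADD r3<-Add2  regs: r0:Add1,r1:1,r2:3,r3:Add2
  c3: CDB Add1=6; issue SUB r1<-Add1  regs: r0:6,r1:Add1,r2:3,r3:Add2
  c4: stall  regs: r0:6,r1:Add1,r2:3,r3:Add2
  c5: CDB Add2=7; issue SUB r0<-Add2  regs: r0:Add2,r1:Add1,r2:3,r3:7
  c6: stall  regs: r0:Add2,r1:Add1,r2:3,r3:7
  c7: CDB Add1=1; issue ADD r2<-Add1  regs: r0:Add2,r1:1,r2:Add1,r3:7
  c8: CDB Add2=-4; issue ADD r2<-Add2  regs: r0:-4,r1:1,r2:Add2,r3:7
  c9: CDB Add1=6; issue SUB r2<-Add1  regs: r0:-4,r1:1,r2:Add1,r3:7
  c10: CDB Add2=2; issue MUL r1<-Mul1  regs: r0:-4,r1:Mul1,r2:Add1,r3:7
  c11: CDB Add1=-5; issue MUL r3<-Mul2  regs: r0:-4,r1:Mul1,r2:-5,r3:Mul2
  c12: stall  regs: r0:-4,r1:Mul1,r2:-5,r3:Mul2
  c13: stall  regs: r0:-4,r1:Mul1,r2:-5,r3:Mul2
  c14: CDB Mul1=49; issue MUL r1<-Mul1  regs: r0:-4,r1:Mul1,r2:-5,r3:Mul2
  c15: -  regs: r0:-4,r1:Mul1,r2:-5,r3:Mul2
  c16: -  regs: r0:-4,r1:Mul1,r2:-5,r3:Mul2

STATUS = TAG Mul1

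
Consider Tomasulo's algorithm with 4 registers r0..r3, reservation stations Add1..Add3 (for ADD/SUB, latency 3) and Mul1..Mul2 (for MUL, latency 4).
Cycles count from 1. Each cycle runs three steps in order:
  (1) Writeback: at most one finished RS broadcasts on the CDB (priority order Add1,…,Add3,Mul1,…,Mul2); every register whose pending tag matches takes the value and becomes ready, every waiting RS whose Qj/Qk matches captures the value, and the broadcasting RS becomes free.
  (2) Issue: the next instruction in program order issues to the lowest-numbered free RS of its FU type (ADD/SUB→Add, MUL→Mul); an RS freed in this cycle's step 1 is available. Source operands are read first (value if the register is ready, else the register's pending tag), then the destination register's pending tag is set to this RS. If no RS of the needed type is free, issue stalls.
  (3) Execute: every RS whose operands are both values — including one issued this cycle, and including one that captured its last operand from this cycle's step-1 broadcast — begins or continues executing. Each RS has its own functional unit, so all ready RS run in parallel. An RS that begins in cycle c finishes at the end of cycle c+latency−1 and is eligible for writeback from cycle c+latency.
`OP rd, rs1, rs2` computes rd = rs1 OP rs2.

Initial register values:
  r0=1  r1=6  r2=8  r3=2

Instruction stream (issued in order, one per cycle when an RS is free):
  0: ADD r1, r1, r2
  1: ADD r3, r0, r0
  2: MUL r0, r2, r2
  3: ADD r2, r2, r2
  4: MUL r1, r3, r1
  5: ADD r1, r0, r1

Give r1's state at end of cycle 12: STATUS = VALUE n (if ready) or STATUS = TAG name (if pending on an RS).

c1: issue ADD r1<-Add1 | r0:1,r1:Add1,r2:8,r3:2
c2: issue ADD r3<-Add2 | r0:1,r1:Add1,r2:8,r3:Add2
c3: issue MUL r0<-Mul1 | r0:Mul1,r1:Add1,r2:8,r3:Add2
c4: CDB Add1=14; issue ADD r2<-Add1 | r0:Mul1,r1:14,r2:Add1,r3:Add2
c5: CDB Add2=2; issue MUL r1<-Mul2 | r0:Mul1,r1:Mul2,r2:Add1,r3:2
c6: issue ADD r1<-Add2 | r0:Mul1,r1:Add2,r2:Add1,r3:2
c7: CDB Add1=16 | r0:Mul1,r1:Add2,r2:16,r3:2
c8: CDB Mul1=64 | r0:64,r1:Add2,r2:16,r3:2
c9: CDB Mul2=28 | r0:64,r1:Add2,r2:16,r3:2
c10: - | r0:64,r1:Add2,r2:16,r3:2
c11: - | r0:64,r1:Add2,r2:16,r3:2
c12: CDB Add2=92 | r0:64,r1:92,r2:16,r3:2

STATUS = VALUE 92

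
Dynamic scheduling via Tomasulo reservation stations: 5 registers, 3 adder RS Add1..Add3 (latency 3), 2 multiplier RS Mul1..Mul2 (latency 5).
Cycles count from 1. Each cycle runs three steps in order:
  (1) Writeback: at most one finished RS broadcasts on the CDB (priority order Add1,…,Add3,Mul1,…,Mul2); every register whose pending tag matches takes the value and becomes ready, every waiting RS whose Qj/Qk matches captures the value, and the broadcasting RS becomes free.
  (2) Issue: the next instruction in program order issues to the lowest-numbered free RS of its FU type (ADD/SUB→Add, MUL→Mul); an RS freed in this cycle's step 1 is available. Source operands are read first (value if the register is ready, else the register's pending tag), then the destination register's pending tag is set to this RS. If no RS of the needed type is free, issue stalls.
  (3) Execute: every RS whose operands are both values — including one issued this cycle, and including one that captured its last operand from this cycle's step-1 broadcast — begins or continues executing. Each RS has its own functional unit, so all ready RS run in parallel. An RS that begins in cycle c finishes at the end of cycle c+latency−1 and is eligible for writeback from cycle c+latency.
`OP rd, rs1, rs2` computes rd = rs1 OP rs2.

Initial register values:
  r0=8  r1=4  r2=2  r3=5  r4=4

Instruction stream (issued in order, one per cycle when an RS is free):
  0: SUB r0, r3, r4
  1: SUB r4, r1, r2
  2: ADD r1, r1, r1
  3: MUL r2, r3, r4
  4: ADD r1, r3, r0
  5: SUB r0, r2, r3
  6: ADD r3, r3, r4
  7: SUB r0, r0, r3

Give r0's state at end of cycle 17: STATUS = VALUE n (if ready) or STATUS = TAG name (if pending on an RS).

c1: issue SUB r0<-Add1 | r0:Add1,r1:4,r2:2,r3:5,r4:4
c2: issue SUB r4<-Add2 | r0:Add1,r1:4,r2:2,r3:5,r4:Add2
c3: issue ADD r1<-Add3 | r0:Add1,r1:Add3,r2:2,r3:5,r4:Add2
c4: CDB Add1=1; issue MUL r2<-Mul1 | r0:1,r1:Add3,r2:Mul1,r3:5,r4:Add2
c5: CDB Add2=2; issue ADD r1<-Add1 | r0:1,r1:Add1,r2:Mul1,r3:5,r4:2
c6: CDB Add3=8; issue SUB r0<-Add2 | r0:Add2,r1:Add1,r2:Mul1,r3:5,r4:2
c7: issue ADD r3<-Add3 | r0:Add2,r1:Add1,r2:Mul1,r3:Add3,r4:2
c8: CDB Add1=6; issue SUB r0<-Add1 | r0:Add1,r1:6,r2:Mul1,r3:Add3,r4:2
c9: - | r0:Add1,r1:6,r2:Mul1,r3:Add3,r4:2
c10: CDB Add3=7 | r0:Add1,r1:6,r2:Mul1,r3:7,r4:2
c11: CDB Mul1=10 | r0:Add1,r1:6,r2:10,r3:7,r4:2
c12: - | r0:Add1,r1:6,r2:10,r3:7,r4:2
c13: - | r0:Add1,r1:6,r2:10,r3:7,r4:2
c14: CDB Add2=5 | r0:Add1,r1:6,r2:10,r3:7,r4:2
c15: - | r0:Add1,r1:6,r2:10,r3:7,r4:2
c16: - | r0:Add1,r1:6,r2:10,r3:7,r4:2
c17: CDB Add1=-2 | r0:-2,r1:6,r2:10,r3:7,r4:2

STATUS = VALUE -2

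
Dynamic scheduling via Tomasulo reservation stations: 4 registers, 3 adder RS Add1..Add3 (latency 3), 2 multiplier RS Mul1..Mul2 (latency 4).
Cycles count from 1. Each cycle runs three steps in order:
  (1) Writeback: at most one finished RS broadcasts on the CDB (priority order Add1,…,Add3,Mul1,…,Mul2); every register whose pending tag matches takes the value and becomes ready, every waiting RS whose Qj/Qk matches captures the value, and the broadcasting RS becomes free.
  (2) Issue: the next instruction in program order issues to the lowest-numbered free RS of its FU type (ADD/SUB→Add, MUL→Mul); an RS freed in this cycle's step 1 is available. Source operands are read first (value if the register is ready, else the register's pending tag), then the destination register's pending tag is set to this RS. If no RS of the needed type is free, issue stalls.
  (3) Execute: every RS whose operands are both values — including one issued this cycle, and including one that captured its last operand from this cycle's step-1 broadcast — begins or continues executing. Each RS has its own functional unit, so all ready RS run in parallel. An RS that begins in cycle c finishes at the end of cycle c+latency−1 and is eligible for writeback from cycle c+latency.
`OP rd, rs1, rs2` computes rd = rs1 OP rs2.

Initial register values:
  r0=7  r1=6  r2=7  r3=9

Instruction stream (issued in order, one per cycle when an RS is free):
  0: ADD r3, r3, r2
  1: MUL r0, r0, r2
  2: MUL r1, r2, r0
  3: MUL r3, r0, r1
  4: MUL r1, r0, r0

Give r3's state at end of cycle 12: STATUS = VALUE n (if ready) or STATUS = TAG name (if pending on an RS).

  c1: issue ADD r3<-Add1  regs: r0:7,r1:6,r2:7,r3:Add1
  c2: issue MUL r0<-Mul1  regs: r0:Mul1,r1:6,r2:7,r3:Add1
  c3: issue MUL r1<-Mul2  regs: r0:Mul1,r1:Mul2,r2:7,r3:Add1
  c4: CDB Add1=16; stall  regs: r0:Mul1,r1:Mul2,r2:7,r3:16
  c5: stall  regs: r0:Mul1,r1:Mul2,r2:7,r3:16
  c6: CDB Mul1=49; issue MUL r3<-Mul1  regs: r0:49,r1:Mul2,r2:7,r3:Mul1
  c7: stall  regs: r0:49,r1:Mul2,r2:7,r3:Mul1
  c8: stall  regs: r0:49,r1:Mul2,r2:7,r3:Mul1
  c9: stall  regs: r0:49,r1:Mul2,r2:7,r3:Mul1
  c10: CDB Mul2=343; issue MUL r1<-Mul2  regs: r0:49,r1:Mul2,r2:7,r3:Mul1
  c11: -  regs: r0:49,r1:Mul2,r2:7,r3:Mul1
  c12: -  regs: r0:49,r1:Mul2,r2:7,r3:Mul1

STATUS = TAG Mul1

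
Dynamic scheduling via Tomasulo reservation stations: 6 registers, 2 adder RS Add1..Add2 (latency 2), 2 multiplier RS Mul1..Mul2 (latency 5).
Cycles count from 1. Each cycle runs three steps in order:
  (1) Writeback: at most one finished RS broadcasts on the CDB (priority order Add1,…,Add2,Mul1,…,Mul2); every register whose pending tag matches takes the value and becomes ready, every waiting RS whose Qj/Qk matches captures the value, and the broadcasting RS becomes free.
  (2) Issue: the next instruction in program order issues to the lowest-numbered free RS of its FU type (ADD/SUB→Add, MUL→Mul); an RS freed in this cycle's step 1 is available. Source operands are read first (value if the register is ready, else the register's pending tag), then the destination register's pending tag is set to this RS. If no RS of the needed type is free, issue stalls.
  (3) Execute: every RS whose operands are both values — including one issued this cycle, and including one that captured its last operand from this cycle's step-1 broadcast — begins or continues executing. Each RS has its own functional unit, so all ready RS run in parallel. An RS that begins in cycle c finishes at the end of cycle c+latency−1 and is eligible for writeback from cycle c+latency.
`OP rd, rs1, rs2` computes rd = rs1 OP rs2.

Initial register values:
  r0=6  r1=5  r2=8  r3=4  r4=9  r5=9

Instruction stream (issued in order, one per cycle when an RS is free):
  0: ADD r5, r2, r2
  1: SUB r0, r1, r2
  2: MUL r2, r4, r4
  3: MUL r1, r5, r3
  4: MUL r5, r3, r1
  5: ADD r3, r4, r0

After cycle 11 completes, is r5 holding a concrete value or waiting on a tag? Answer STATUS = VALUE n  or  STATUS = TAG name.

STATUS = TAG Mul1

  c1: issue ADD r5<-Add1  regs: r0:6,r1:5,r2:8,r3:4,r4:9,r5:Add1
  c2: issue SUB r0<-Add2  regs: r0:Add2,r1:5,r2:8,r3:4,r4:9,r5:Add1
  c3: CDB Add1=16; issue MUL r2<-Mul1  regs: r0:Add2,r1:5,r2:Mul1,r3:4,r4:9,r5:16
  c4: CDB Add2=-3; issue MUL r1<-Mul2  regs: r0:-3,r1:Mul2,r2:Mul1,r3:4,r4:9,r5:16
  c5: stall  regs: r0:-3,r1:Mul2,r2:Mul1,r3:4,r4:9,r5:16
  c6: stall  regs: r0:-3,r1:Mul2,r2:Mul1,r3:4,r4:9,r5:16
  c7: stall  regs: r0:-3,r1:Mul2,r2:Mul1,r3:4,r4:9,r5:16
  c8: CDB Mul1=81; issue MUL r5<-Mul1  regs: r0:-3,r1:Mul2,r2:81,r3:4,r4:9,r5:Mul1
  c9: CDB Mul2=64; issue ADD r3<-Add1  regs: r0:-3,r1:64,r2:81,r3:Add1,r4:9,r5:Mul1
  c10: -  regs: r0:-3,r1:64,r2:81,r3:Add1,r4:9,r5:Mul1
  c11: CDB Add1=6  regs: r0:-3,r1:64,r2:81,r3:6,r4:9,r5:Mul1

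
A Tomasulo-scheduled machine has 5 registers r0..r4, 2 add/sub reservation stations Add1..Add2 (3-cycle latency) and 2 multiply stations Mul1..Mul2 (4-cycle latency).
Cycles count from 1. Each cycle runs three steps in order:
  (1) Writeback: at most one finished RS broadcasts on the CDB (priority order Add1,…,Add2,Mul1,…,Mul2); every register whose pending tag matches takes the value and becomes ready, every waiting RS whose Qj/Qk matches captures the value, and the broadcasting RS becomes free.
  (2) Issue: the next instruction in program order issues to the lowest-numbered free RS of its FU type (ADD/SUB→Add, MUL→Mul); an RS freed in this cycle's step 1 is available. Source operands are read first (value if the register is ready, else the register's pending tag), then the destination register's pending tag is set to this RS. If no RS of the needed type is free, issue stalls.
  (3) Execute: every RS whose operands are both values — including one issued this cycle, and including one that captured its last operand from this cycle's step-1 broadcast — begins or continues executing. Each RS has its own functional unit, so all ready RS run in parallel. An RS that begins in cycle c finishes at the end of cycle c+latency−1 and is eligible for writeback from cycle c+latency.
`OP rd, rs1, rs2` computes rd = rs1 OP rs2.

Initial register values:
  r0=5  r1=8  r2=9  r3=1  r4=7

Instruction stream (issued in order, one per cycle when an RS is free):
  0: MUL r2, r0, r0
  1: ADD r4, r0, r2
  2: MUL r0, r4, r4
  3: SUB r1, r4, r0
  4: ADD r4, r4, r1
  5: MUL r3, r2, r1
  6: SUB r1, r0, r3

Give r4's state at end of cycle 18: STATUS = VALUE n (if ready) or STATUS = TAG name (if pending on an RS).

STATUS = VALUE -840

cycle 1: issue MUL r2<-Mul1 // r0:5,r1:8,r2:Mul1,r3:1,r4:7
cycle 2: issue ADD r4<-Add1 // r0:5,r1:8,r2:Mul1,r3:1,r4:Add1
cycle 3: issue MUL r0<-Mul2 // r0:Mul2,r1:8,r2:Mul1,r3:1,r4:Add1
cycle 4: issue SUB r1<-Add2 // r0:Mul2,r1:Add2,r2:Mul1,r3:1,r4:Add1
cycle 5: CDB Mul1=25; stall // r0:Mul2,r1:Add2,r2:25,r3:1,r4:Add1
cycle 6: stall // r0:Mul2,r1:Add2,r2:25,r3:1,r4:Add1
cycle 7: stall // r0:Mul2,r1:Add2,r2:25,r3:1,r4:Add1
cycle 8: CDB Add1=30; issue ADD r4<-Add1 // r0:Mul2,r1:Add2,r2:25,r3:1,r4:Add1
cycle 9: issue MUL r3<-Mul1 // r0:Mul2,r1:Add2,r2:25,r3:Mul1,r4:Add1
cycle 10: stall // r0:Mul2,r1:Add2,r2:25,r3:Mul1,r4:Add1
cycle 11: stall // r0:Mul2,r1:Add2,r2:25,r3:Mul1,r4:Add1
cycle 12: CDB Mul2=900; stall // r0:900,r1:Add2,r2:25,r3:Mul1,r4:Add1
cycle 13: stall // r0:900,r1:Add2,r2:25,r3:Mul1,r4:Add1
cycle 14: stall // r0:900,r1:Add2,r2:25,r3:Mul1,r4:Add1
cycle 15: CDB Add2=-870; issue SUB r1<-Add2 // r0:900,r1:Add2,r2:25,r3:Mul1,r4:Add1
cycle 16: - // r0:900,r1:Add2,r2:25,r3:Mul1,r4:Add1
cycle 17: - // r0:900,r1:Add2,r2:25,r3:Mul1,r4:Add1
cycle 18: CDB Add1=-840 // r0:900,r1:Add2,r2:25,r3:Mul1,r4:-840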